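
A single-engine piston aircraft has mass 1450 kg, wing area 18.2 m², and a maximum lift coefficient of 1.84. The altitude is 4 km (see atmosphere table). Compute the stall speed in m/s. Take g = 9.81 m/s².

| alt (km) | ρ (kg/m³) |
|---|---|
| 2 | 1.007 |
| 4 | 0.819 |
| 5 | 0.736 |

At 4 km, from the table: ρ = 0.819 kg/m³.
Weight W = mg = 1450 × 9.81 = 14220 N.
From L = ½ρV²S·CL,max = W: V_stall = √(2W/(ρSCL,max)) = √(2·14220/(0.819·18.2·1.84))
V_stall = √1037 = 32.2 m/s

V_stall = 32.2 m/s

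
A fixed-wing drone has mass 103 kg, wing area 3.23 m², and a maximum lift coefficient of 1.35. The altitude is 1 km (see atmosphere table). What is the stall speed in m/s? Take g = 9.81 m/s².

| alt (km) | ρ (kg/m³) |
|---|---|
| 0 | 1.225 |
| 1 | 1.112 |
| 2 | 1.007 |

V_stall = 20.4 m/s

At 1 km, from the table: ρ = 1.112 kg/m³.
Weight W = mg = 103 × 9.81 = 1010 N.
From L = ½ρV²S·CL,max = W: V_stall = √(2W/(ρSCL,max)) = √(2·1010/(1.112·3.23·1.35))
V_stall = √416.8 = 20.4 m/s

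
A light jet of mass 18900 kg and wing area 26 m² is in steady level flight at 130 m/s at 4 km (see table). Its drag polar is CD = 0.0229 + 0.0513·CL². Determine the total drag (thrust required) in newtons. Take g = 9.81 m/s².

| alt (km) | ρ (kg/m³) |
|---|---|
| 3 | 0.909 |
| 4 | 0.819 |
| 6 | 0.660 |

At 4 km, from the table: ρ = 0.819 kg/m³.
Weight W = mg = 18900 × 9.81 = 1.8541×10^5 N; in level flight L = W.
q = ½ρv² = ½ × 0.819 × 130² = 6921 Pa.
Required CL = L/(qS) = 1.8541×10^5/(6921·26) = 1.03.
CD = 0.0229 + 0.0513 × 1.03² = 0.07737.
D = q·S·CD = 6921 × 26 × 0.07737 = 13920 N

D = 13900 N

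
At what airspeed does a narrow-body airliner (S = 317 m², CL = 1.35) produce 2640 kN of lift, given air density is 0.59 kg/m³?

L = ½ρv²S·CL ⇒ v = √(2L/(ρ·S·CL))
v = √(2 × 2.64×10^6 / (0.59 × 317 × 1.35)) = √20910 = 145 m/s

v = 145 m/s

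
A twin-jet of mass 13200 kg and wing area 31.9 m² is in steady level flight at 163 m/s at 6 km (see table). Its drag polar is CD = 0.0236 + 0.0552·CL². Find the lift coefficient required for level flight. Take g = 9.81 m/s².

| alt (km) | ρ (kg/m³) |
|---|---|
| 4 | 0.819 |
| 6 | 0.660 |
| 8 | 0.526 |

At 6 km, from the table: ρ = 0.660 kg/m³.
Level flight ⇒ L = W = m·g = 13200 × 9.81 = 1.2949×10^5 N.
Dynamic pressure q = 0.5 × 0.66 × 163² = 8768 Pa.
Required CL = L/(qS) = 1.2949×10^5/(8768·31.9) = 0.463.

CL = 0.463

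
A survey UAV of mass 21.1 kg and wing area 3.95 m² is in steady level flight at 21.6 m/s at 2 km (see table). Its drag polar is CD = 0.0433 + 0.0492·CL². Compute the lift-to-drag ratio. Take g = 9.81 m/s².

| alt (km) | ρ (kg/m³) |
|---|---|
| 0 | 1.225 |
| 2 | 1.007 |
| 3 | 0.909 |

L/D = 4.88

At 2 km, from the table: ρ = 1.007 kg/m³.
Level flight ⇒ L = W = m·g = 21.1 × 9.81 = 206.99 N.
q = ½ρv² = ½ × 1.007 × 21.6² = 234.9 Pa.
CL = W/(q·S) = 206.99 / (234.9 × 3.95) = 0.2231.
CD = 0.0433 + 0.0492 × 0.2231² = 0.04575.
L/D = CL/CD = 0.2231 / 0.04575 = 4.88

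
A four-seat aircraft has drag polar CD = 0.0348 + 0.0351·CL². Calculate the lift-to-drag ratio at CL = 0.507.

CD = 0.0348 + 0.0351 × 0.507² = 0.04382
L/D = CL/CD = 0.507 / 0.04382 = 11.6

L/D = 11.6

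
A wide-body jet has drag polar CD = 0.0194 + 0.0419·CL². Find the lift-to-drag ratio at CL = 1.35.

CD = 0.0194 + 0.0419 × 1.35² = 0.09576
L/D = CL/CD = 1.35 / 0.09576 = 14.1

L/D = 14.1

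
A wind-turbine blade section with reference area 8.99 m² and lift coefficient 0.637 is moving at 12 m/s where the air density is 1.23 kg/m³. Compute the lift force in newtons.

L = 507 N

L = ½ρv²S·CL = ½ × 1.23 × 12² × 8.99 × 0.637 = 507 N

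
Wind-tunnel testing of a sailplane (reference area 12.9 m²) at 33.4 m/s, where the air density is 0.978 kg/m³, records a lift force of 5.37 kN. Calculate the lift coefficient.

From L = ½ρv²S·CL, rearranging gives CL = 2L/(ρv²S).
CL = 2 × 5370 / (0.978 × 33.4² × 12.9) = 0.763

CL = 0.763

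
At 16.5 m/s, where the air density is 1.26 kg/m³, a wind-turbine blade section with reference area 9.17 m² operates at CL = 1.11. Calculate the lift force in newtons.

Dynamic pressure q = ½ρv² = ½ × 1.26 × 16.5² = 171.5 Pa.
L = q·S·CL = 171.5 × 9.17 × 1.11 = 1750 N

L = 1750 N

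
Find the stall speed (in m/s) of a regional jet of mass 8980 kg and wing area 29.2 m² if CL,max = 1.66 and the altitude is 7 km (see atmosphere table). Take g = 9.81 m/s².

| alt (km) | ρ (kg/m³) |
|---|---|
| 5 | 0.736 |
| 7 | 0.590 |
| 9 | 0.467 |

V_stall = 78.5 m/s

At 7 km, from the table: ρ = 0.590 kg/m³.
Stall occurs when L = W at CL,max. W = mg = 8980 × 9.81 = 88090 N.
From L = ½ρV²S·CL,max = W: V_stall = √(2W/(ρSCL,max)) = √(2·88090/(0.59·29.2·1.66))
V_stall = √6161 = 78.5 m/s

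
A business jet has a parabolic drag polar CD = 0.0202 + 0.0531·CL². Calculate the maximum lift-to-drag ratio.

(L/D)max = 15.3

For CD = CD0 + K·CL², (L/D)max occurs at CL* = √(CD0/K) and equals 1/(2√(K·CD0)).
(L/D)max = 1/(2√(0.0531 × 0.0202)) = 1/(2 × 0.03275) = 15.3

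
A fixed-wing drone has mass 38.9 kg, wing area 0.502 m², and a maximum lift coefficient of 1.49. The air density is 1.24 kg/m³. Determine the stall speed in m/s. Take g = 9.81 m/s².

Stall occurs when L = W at CL,max. W = mg = 38.9 × 9.81 = 381.6 N.
V_stall = √(2W/(ρ·S·CL,max)) = √(2 × 381.6 / (1.24 × 0.502 × 1.49))
V_stall = √822.9 = 28.7 m/s

V_stall = 28.7 m/s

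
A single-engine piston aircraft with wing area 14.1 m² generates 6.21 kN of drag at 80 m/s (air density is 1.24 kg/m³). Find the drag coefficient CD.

From D = ½ρv²S·CD, rearranging gives CD = 2D/(ρv²S).
CD = 2 × 6210 / (1.24 × 80² × 14.1) = 0.111

CD = 0.111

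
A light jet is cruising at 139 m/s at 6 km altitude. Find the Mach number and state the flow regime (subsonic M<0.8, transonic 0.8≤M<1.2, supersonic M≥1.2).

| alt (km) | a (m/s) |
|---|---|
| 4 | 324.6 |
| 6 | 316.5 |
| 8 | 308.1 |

At 6 km, from the table: a = 316.5 m/s.
M = v/a = 139 / 316.5 = 0.439
M = 0.439 → subsonic.

M = 0.439 (subsonic)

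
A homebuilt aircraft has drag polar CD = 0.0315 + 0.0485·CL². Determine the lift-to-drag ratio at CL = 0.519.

L/D = 11.6

CD = 0.0315 + 0.0485 × 0.519² = 0.04456
L/D = CL/CD = 0.519 / 0.04456 = 11.6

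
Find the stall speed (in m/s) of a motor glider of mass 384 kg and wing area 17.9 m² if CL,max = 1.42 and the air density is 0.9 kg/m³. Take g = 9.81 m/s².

V_stall = 18.1 m/s

At stall, lift equals weight: L = W = m·g = 384 × 9.81 = 3767 N.
From L = ½ρV²S·CL,max = W: V_stall = √(2W/(ρSCL,max)) = √(2·3767/(0.9·17.9·1.42))
V_stall = √329.3 = 18.1 m/s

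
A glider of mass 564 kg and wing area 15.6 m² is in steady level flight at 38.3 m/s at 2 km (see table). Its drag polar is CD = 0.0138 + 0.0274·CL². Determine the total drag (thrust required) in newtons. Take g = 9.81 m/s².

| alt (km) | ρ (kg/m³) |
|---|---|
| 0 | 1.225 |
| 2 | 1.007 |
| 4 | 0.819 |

D = 232 N

At 2 km, from the table: ρ = 1.007 kg/m³.
Weight W = mg = 564 × 9.81 = 5532.8 N; in level flight L = W.
q = ½ρv² = ½ × 1.007 × 38.3² = 738.6 Pa.
Required CL = L/(qS) = 5532.8/(738.6·15.6) = 0.4802.
CD = 0.0138 + 0.0274 × 0.4802² = 0.02012.
D = q·S·CD = 738.6 × 15.6 × 0.02012 = 231.8 N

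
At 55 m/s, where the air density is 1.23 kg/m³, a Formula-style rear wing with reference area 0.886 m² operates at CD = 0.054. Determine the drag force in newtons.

D = ½ρv²S·CD = ½ × 1.23 × 55² × 0.886 × 0.054 = 89 N

D = 89 N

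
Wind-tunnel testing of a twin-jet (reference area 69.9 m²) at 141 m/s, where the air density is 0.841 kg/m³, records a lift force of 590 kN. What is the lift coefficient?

From L = ½ρv²S·CL, rearranging gives CL = 2L/(ρv²S).
CL = 2 × 5.9×10^5 / (0.841 × 141² × 69.9) = 1.01

CL = 1.01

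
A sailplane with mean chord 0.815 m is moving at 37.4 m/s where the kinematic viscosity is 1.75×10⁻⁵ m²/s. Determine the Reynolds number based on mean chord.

Re = 1.74×10^6

Re = v·c/ν = 37.4 × 0.815 / (1.75×10⁻⁵) = 1.74×10^6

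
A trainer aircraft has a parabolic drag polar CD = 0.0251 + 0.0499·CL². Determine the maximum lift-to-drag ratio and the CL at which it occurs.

For CD = CD0 + K·CL², (L/D)max occurs at CL* = √(CD0/K) and equals 1/(2√(K·CD0)).
(L/D)max = 1/(2√(0.0499 × 0.0251)) = 1/(2 × 0.03539) = 14.1
CL* = √(0.0251/0.0499) = 0.709

(L/D)max = 14.1, at CL = 0.709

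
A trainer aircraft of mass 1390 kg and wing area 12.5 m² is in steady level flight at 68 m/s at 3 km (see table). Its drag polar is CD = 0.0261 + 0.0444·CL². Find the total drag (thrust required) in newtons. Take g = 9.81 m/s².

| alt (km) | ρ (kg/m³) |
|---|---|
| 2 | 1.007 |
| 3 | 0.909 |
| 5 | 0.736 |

At 3 km, from the table: ρ = 0.909 kg/m³.
In steady level flight, lift balances weight: W = mg = 1390 × 9.81 = 13636 N.
q = ½ρv² = ½ × 0.909 × 68² = 2102 Pa.
Required CL = L/(qS) = 13636/(2102·12.5) = 0.5191.
CD = 0.0261 + 0.0444 × 0.5191² = 0.03806.
D = q·S·CD = 2102 × 12.5 × 0.03806 = 999.9 N

D = 1000 N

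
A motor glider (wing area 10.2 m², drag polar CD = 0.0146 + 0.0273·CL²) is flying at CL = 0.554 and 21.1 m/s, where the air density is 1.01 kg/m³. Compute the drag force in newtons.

CD = 0.0146 + 0.0273 × 0.554² = 0.02298
D = ½ρv²S·CD = ½ × 1.01 × 21.1² × 10.2 × 0.02298 = 52.7 N

D = 52.7 N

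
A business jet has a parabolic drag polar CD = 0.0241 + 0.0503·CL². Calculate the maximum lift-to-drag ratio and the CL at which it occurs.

(L/D)max = 14.4, at CL = 0.692

For CD = CD0 + K·CL², (L/D)max occurs at CL* = √(CD0/K) and equals 1/(2√(K·CD0)).
(L/D)max = 1/(2√(0.0503 × 0.0241)) = 1/(2 × 0.03482) = 14.4
CL* = √(0.0241/0.0503) = 0.692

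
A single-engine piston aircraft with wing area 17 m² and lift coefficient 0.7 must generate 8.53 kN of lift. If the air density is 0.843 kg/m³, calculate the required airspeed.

L = ½ρv²S·CL ⇒ v = √(2L/(ρ·S·CL))
v = √(2 × 8530 / (0.843 × 17 × 0.7)) = √1701 = 41.2 m/s

v = 41.2 m/s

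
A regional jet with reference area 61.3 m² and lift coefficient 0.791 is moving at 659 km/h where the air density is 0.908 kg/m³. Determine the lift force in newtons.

Convert speed: v = 659 km/h ÷ 3.6 = 183.1 m/s.
Dynamic pressure q = ½ρv² = ½ × 0.908 × 183.1² = 15210 Pa.
L = q·S·CL = 15210 × 61.3 × 0.791 = 7.38×10^5 N ≈ 738 kN

L = 7.38×10^5 N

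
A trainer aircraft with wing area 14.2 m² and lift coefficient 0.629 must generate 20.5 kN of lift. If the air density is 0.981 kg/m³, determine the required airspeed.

L = ½ρv²S·CL ⇒ v = √(2L/(ρ·S·CL))
v = √(2 × 20500 / (0.981 × 14.2 × 0.629)) = √4679 = 68.4 m/s

v = 68.4 m/s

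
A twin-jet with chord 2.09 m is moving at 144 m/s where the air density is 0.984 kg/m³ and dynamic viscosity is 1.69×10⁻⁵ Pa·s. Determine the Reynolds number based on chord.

Re = ρ·v·c/μ = 0.984 × 144 × 2.09 / (1.69×10⁻⁵) = 1.75×10^7

Re = 1.75×10^7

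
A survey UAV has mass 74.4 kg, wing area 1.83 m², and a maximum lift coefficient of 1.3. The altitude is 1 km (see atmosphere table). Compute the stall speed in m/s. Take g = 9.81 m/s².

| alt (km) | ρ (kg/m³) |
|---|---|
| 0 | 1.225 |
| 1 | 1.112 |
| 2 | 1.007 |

V_stall = 23.5 m/s

At 1 km, from the table: ρ = 1.112 kg/m³.
Stall occurs when L = W at CL,max. W = mg = 74.4 × 9.81 = 729.9 N.
From L = ½ρV²S·CL,max = W: V_stall = √(2W/(ρSCL,max)) = √(2·729.9/(1.112·1.83·1.3))
V_stall = √551.8 = 23.5 m/s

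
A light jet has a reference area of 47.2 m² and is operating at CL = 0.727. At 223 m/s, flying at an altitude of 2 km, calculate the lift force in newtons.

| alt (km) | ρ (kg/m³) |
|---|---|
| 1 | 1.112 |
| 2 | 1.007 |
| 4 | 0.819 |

L = 8.59×10^5 N

At 2 km, from the table: ρ = 1.007 kg/m³.
L = ½ρv²S·CL = ½ × 1.007 × 223² × 47.2 × 0.727 = 8.59×10^5 N ≈ 859 kN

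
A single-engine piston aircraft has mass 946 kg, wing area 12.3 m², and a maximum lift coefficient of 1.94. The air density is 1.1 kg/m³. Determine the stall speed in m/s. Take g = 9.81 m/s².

Weight W = mg = 946 × 9.81 = 9280 N.
From L = ½ρV²S·CL,max = W: V_stall = √(2W/(ρSCL,max)) = √(2·9280/(1.1·12.3·1.94))
V_stall = √707.1 = 26.6 m/s

V_stall = 26.6 m/s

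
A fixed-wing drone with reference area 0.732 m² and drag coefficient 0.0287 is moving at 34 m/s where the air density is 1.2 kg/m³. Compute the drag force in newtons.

D = ½ρv²S·CD = ½ × 1.2 × 34² × 0.732 × 0.0287 = 14.6 N

D = 14.6 N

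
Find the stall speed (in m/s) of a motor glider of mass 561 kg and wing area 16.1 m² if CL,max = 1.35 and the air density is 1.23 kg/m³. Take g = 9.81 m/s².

V_stall = 20.3 m/s

Stall occurs when L = W at CL,max. W = mg = 561 × 9.81 = 5503 N.
V_stall = √(2W/(ρ·S·CL,max)) = √(2 × 5503 / (1.23 × 16.1 × 1.35))
V_stall = √411.7 = 20.3 m/s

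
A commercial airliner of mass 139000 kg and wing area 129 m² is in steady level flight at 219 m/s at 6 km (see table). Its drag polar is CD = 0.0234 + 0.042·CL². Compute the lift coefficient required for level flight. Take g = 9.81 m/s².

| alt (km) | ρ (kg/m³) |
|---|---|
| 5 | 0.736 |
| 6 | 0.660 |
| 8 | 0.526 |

At 6 km, from the table: ρ = 0.660 kg/m³.
Level flight ⇒ L = W = m·g = 139000 × 9.81 = 1.3636×10^6 N.
q = ½ρv² = ½ × 0.66 × 219² = 15830 Pa.
CL = W/(q·S) = 1.3636×10^6 / (15830 × 129) = 0.6679.

CL = 0.668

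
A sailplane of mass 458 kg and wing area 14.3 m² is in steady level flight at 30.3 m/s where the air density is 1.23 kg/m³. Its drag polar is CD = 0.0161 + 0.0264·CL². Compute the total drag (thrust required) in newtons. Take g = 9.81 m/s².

In steady level flight, lift balances weight: W = mg = 458 × 9.81 = 4493 N.
Dynamic pressure q = 0.5 × 1.23 × 30.3² = 564.6 Pa.
CL = W/(q·S) = 4493 / (564.6 × 14.3) = 0.5565.
CD = 0.0161 + 0.0264 × 0.5565² = 0.02427.
D = q·S·CD = 564.6 × 14.3 × 0.02427 = 196 N

D = 196 N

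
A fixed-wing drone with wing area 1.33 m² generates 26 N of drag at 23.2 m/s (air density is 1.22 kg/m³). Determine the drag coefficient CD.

CD = 0.0595

From D = ½ρv²S·CD, rearranging gives CD = 2D/(ρv²S).
CD = 2 × 26 / (1.22 × 23.2² × 1.33) = 0.0595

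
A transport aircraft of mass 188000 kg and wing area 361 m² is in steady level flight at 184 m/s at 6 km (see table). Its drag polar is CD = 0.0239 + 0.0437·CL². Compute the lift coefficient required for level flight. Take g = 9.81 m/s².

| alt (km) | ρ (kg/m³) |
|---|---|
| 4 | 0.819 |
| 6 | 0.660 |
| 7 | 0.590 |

CL = 0.457

At 6 km, from the table: ρ = 0.660 kg/m³.
Level flight ⇒ L = W = m·g = 188000 × 9.81 = 1.8443×10^6 N.
Dynamic pressure q = 0.5 × 0.66 × 184² = 11170 Pa.
CL = 2W/(ρv²S) = 2×1.8443×10^6/(0.66×184²×361) = 0.4573.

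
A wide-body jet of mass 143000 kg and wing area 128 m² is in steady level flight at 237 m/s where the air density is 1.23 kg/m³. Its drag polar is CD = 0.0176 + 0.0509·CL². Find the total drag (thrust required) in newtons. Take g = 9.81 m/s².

D = 1×10^5 N

Level flight ⇒ L = W = m·g = 143000 × 9.81 = 1.4028×10^6 N.
Dynamic pressure q = 0.5 × 1.23 × 237² = 34540 Pa.
CL = 2W/(ρv²S) = 2×1.4028×10^6/(1.23×237²×128) = 0.3173.
CD = 0.0176 + 0.0509 × 0.3173² = 0.02272.
D = q·S·CD = 34540 × 128 × 0.02272 = 1.005×10^5 N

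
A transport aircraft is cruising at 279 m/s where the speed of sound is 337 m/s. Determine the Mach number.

M = v/a = 279 / 337 = 0.828

M = 0.828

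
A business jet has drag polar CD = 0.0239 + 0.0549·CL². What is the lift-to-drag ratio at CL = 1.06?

CD = 0.0239 + 0.0549 × 1.06² = 0.08559
L/D = CL/CD = 1.06 / 0.08559 = 12.4

L/D = 12.4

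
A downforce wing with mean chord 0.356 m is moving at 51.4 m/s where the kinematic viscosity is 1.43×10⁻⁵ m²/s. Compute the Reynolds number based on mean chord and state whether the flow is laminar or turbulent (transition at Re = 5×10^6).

Re = 1.28×10^6 (laminar)

Re = v·c/ν = 51.4 × 0.356 / (1.43×10⁻⁵) = 1.28×10^6
Since 1.28×10^6 < 5×10^6, the flow is laminar.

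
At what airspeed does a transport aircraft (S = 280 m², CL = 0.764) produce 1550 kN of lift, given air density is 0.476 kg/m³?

v = 174 m/s

L = ½ρv²S·CL ⇒ v = √(2L/(ρ·S·CL))
v = √(2 × 1.55×10^6 / (0.476 × 280 × 0.764)) = √30440 = 174 m/s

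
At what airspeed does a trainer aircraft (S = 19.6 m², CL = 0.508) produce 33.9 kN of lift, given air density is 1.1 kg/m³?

v = 78.7 m/s

L = ½ρv²S·CL ⇒ v = √(2L/(ρ·S·CL))
v = √(2 × 33900 / (1.1 × 19.6 × 0.508)) = √6190 = 78.7 m/s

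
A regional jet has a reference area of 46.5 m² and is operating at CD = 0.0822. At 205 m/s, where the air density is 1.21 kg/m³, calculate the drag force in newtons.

Dynamic pressure q = ½ρv² = ½ × 1.21 × 205² = 25430 Pa.
D = q·S·CD = 25430 × 46.5 × 0.0822 = 97200 N ≈ 97.2 kN

D = 97200 N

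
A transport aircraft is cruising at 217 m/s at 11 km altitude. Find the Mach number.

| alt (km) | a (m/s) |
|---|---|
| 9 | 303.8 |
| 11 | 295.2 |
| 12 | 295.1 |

M = 0.735

At 11 km, from the table: a = 295.2 m/s.
M = v/a = 217 / 295.2 = 0.735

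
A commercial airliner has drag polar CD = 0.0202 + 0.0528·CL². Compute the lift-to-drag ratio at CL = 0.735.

L/D = 15.1

CD = 0.0202 + 0.0528 × 0.735² = 0.04872
L/D = CL/CD = 0.735 / 0.04872 = 15.1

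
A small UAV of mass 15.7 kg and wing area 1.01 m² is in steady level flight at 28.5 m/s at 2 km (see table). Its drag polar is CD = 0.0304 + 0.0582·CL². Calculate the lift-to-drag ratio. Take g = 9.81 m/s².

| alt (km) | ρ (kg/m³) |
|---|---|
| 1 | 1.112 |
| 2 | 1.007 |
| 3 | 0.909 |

L/D = 9.69

At 2 km, from the table: ρ = 1.007 kg/m³.
Level flight ⇒ L = W = m·g = 15.7 × 9.81 = 154.02 N.
q = ½ρv² = ½ × 1.007 × 28.5² = 409 Pa.
Required CL = L/(qS) = 154.02/(409·1.01) = 0.3729.
CD = 0.0304 + 0.0582 × 0.3729² = 0.03849.
L/D = CL/CD = 0.3729 / 0.03849 = 9.69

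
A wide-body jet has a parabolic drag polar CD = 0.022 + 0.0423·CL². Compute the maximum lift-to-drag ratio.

For CD = CD0 + K·CL², (L/D)max occurs at CL* = √(CD0/K) and equals 1/(2√(K·CD0)).
(L/D)max = 1/(2√(0.0423 × 0.022)) = 1/(2 × 0.03051) = 16.4

(L/D)max = 16.4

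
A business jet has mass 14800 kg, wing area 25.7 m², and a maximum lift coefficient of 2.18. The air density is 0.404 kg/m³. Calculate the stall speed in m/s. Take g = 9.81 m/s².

V_stall = 113 m/s

Weight W = mg = 14800 × 9.81 = 1.452×10^5 N.
V_stall = √(2W/(ρ·S·CL,max)) = √(2 × 1.452×10^5 / (0.404 × 25.7 × 2.18))
V_stall = √12830 = 113 m/s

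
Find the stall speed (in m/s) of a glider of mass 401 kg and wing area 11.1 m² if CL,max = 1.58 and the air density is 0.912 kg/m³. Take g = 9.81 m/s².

V_stall = 22.2 m/s

Weight W = mg = 401 × 9.81 = 3934 N.
V_stall = √(2W/(ρ·S·CL,max)) = √(2 × 3934 / (0.912 × 11.1 × 1.58))
V_stall = √491.9 = 22.2 m/s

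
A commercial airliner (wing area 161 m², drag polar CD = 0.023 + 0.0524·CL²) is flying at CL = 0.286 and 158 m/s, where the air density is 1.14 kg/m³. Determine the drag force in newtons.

D = 62500 N

CD = 0.023 + 0.0524 × 0.286² = 0.02729
D = ½ρv²S·CD = ½ × 1.14 × 158² × 161 × 0.02729 = 62500 N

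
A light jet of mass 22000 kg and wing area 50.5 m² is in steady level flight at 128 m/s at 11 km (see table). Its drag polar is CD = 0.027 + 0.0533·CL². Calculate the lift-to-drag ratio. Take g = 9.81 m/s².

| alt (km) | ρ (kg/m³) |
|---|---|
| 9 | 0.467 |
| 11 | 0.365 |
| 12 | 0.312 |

L/D = 10.5

At 11 km, from the table: ρ = 0.365 kg/m³.
Weight W = mg = 22000 × 9.81 = 2.1582×10^5 N; in level flight L = W.
Dynamic pressure q = 0.5 × 0.365 × 128² = 2990 Pa.
CL = W/(q·S) = 2.1582×10^5 / (2990 × 50.5) = 1.429.
CD = 0.027 + 0.0533 × 1.429² = 0.1359.
L/D = CL/CD = 1.429 / 0.1359 = 10.5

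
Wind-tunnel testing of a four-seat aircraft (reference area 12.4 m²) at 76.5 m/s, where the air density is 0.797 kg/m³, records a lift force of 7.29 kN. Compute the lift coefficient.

From L = ½ρv²S·CL, rearranging gives CL = 2L/(ρv²S).
CL = 2 × 7290 / (0.797 × 76.5² × 12.4) = 0.252

CL = 0.252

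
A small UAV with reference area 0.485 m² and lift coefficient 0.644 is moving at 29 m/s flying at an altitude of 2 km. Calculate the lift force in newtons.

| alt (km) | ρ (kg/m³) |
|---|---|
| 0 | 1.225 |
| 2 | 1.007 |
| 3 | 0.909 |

At 2 km, from the table: ρ = 1.007 kg/m³.
L = ½ρv²S·CL = ½ × 1.007 × 29² × 0.485 × 0.644 = 132 N

L = 132 N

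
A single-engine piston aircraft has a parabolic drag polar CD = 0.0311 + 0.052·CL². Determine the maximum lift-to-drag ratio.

(L/D)max = 12.4

For CD = CD0 + K·CL², (L/D)max occurs at CL* = √(CD0/K) and equals 1/(2√(K·CD0)).
(L/D)max = 1/(2√(0.052 × 0.0311)) = 1/(2 × 0.04021) = 12.4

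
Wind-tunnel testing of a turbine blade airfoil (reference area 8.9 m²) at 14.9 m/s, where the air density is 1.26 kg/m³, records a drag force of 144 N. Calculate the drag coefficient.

From D = ½ρv²S·CD, rearranging gives CD = 2D/(ρv²S).
CD = 2 × 144 / (1.26 × 14.9² × 8.9) = 0.116

CD = 0.116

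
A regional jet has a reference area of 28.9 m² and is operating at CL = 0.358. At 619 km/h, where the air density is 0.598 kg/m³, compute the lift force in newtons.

Convert speed: v = 619 km/h ÷ 3.6 = 171.9 m/s.
Dynamic pressure q = ½ρv² = ½ × 0.598 × 171.9² = 8840 Pa.
L = q·S·CL = 8840 × 28.9 × 0.358 = 91500 N ≈ 91.5 kN

L = 91500 N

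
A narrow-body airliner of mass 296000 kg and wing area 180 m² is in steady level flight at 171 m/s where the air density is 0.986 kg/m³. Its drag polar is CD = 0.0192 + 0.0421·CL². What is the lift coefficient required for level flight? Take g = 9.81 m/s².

Weight W = mg = 296000 × 9.81 = 2.9038×10^6 N; in level flight L = W.
Dynamic pressure q = 0.5 × 0.986 × 171² = 14420 Pa.
CL = 2W/(ρv²S) = 2×2.9038×10^6/(0.986×171²×180) = 1.119.

CL = 1.12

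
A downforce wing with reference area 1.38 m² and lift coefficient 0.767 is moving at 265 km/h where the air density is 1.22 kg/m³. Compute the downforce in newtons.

Convert speed: v = 265 km/h ÷ 3.6 = 73.61 m/s.
L = ½ρv²S·CL = ½ × 1.22 × 73.61² × 1.38 × 0.767 = 3500 N

L = 3500 N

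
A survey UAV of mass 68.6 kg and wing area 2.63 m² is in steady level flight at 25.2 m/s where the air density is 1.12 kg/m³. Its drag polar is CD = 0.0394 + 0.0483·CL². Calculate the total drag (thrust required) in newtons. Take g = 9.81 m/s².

D = 60.2 N

In steady level flight, lift balances weight: W = mg = 68.6 × 9.81 = 672.97 N.
q = ½ρv² = ½ × 1.12 × 25.2² = 355.6 Pa.
CL = W/(q·S) = 672.97 / (355.6 × 2.63) = 0.7195.
CD = 0.0394 + 0.0483 × 0.7195² = 0.06441.
D = q·S·CD = 355.6 × 2.63 × 0.06441 = 60.24 N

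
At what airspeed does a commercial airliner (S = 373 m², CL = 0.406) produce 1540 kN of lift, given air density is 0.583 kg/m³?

L = ½ρv²S·CL ⇒ v = √(2L/(ρ·S·CL))
v = √(2 × 1.54×10^6 / (0.583 × 373 × 0.406)) = √34890 = 187 m/s

v = 187 m/s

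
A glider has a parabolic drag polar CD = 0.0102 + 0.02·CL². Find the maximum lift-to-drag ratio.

(L/D)max = 35

For CD = CD0 + K·CL², (L/D)max occurs at CL* = √(CD0/K) and equals 1/(2√(K·CD0)).
(L/D)max = 1/(2√(0.02 × 0.0102)) = 1/(2 × 0.01428) = 35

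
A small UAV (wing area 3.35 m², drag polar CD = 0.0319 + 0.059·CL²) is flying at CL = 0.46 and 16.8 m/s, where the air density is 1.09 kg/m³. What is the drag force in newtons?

CD = 0.0319 + 0.059 × 0.46² = 0.04438
D = ½ρv²S·CD = ½ × 1.09 × 16.8² × 3.35 × 0.04438 = 22.9 N

D = 22.9 N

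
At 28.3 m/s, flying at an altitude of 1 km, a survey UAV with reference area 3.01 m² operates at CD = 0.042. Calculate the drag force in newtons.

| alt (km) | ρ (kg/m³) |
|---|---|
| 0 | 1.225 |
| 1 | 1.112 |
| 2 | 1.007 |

D = 56.3 N

At 1 km, from the table: ρ = 1.112 kg/m³.
D = ½ρv²S·CD = ½ × 1.112 × 28.3² × 3.01 × 0.042 = 56.3 N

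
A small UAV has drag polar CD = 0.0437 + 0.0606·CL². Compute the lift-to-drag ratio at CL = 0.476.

L/D = 8.29

CD = 0.0437 + 0.0606 × 0.476² = 0.05743
L/D = CL/CD = 0.476 / 0.05743 = 8.29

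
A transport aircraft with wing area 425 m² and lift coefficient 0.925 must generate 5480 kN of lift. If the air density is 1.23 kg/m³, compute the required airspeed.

v = 151 m/s

L = ½ρv²S·CL ⇒ v = √(2L/(ρ·S·CL))
v = √(2 × 5.48×10^6 / (1.23 × 425 × 0.925)) = √22670 = 151 m/s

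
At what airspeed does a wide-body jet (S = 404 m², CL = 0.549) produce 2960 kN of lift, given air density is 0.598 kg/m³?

L = ½ρv²S·CL ⇒ v = √(2L/(ρ·S·CL))
v = √(2 × 2.96×10^6 / (0.598 × 404 × 0.549)) = √44630 = 211 m/s

v = 211 m/s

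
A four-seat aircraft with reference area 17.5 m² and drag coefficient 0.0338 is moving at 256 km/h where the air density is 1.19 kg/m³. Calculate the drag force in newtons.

D = 1780 N

Convert speed: v = 256 km/h ÷ 3.6 = 71.11 m/s.
D = ½ρv²S·CD = ½ × 1.19 × 71.11² × 17.5 × 0.0338 = 1780 N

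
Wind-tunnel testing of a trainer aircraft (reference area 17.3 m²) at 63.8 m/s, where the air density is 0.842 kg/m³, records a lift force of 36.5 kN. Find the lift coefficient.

CL = 1.23

From L = ½ρv²S·CL, rearranging gives CL = 2L/(ρv²S).
CL = 2 × 36500 / (0.842 × 63.8² × 17.3) = 1.23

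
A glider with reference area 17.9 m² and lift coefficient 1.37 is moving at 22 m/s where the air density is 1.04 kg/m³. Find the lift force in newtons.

Dynamic pressure q = ½ρv² = ½ × 1.04 × 22² = 251.7 Pa.
L = q·S·CL = 251.7 × 17.9 × 1.37 = 6170 N ≈ 6.17 kN

L = 6170 N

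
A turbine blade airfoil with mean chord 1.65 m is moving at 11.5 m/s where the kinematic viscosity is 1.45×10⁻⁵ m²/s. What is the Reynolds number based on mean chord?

Re = 1.31×10^6

Re = v·c/ν = 11.5 × 1.65 / (1.45×10⁻⁵) = 1.31×10^6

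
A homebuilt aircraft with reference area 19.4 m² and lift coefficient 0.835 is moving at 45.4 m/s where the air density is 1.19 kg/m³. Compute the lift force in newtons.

Dynamic pressure q = ½ρv² = ½ × 1.19 × 45.4² = 1226 Pa.
L = q·S·CL = 1226 × 19.4 × 0.835 = 19900 N ≈ 19.9 kN

L = 19900 N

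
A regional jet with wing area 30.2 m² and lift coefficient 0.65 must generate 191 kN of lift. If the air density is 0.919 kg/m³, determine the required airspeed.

v = 146 m/s

L = ½ρv²S·CL ⇒ v = √(2L/(ρ·S·CL))
v = √(2 × 1.91×10^5 / (0.919 × 30.2 × 0.65)) = √21180 = 146 m/s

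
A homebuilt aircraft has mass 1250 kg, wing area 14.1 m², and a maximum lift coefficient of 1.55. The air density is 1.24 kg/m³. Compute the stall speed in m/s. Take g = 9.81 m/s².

Stall occurs when L = W at CL,max. W = mg = 1250 × 9.81 = 12260 N.
V_stall = √(2W/(ρ·S·CL,max)) = √(2 × 12260 / (1.24 × 14.1 × 1.55))
V_stall = √905 = 30.1 m/s

V_stall = 30.1 m/s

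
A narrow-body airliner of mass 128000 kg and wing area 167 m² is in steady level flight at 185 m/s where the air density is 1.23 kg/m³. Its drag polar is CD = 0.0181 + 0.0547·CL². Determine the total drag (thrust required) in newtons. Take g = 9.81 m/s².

D = 88200 N

Level flight ⇒ L = W = m·g = 128000 × 9.81 = 1.2557×10^6 N.
Dynamic pressure q = 0.5 × 1.23 × 185² = 21050 Pa.
CL = 2W/(ρv²S) = 2×1.2557×10^6/(1.23×185²×167) = 0.3572.
CD = 0.0181 + 0.0547 × 0.3572² = 0.02508.
D = q·S·CD = 21050 × 167 × 0.02508 = 88160 N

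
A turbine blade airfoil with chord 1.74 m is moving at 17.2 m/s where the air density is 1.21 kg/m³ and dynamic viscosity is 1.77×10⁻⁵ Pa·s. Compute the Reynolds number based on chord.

Re = 2.05×10^6

Re = ρ·v·c/μ = 1.21 × 17.2 × 1.74 / (1.77×10⁻⁵) = 2.05×10^6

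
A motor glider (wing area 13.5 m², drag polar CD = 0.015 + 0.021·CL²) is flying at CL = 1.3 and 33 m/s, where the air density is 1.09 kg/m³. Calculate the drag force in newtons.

D = 405 N

CD = 0.015 + 0.021 × 1.3² = 0.05049
D = ½ρv²S·CD = ½ × 1.09 × 33² × 13.5 × 0.05049 = 405 N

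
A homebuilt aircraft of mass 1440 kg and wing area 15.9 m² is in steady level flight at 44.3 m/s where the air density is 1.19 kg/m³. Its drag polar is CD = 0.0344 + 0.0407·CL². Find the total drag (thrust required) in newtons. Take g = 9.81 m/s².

In steady level flight, lift balances weight: W = mg = 1440 × 9.81 = 14126 N.
Dynamic pressure q = 0.5 × 1.19 × 44.3² = 1168 Pa.
CL = 2W/(ρv²S) = 2×14126/(1.19×44.3²×15.9) = 0.7609.
CD = 0.0344 + 0.0407 × 0.7609² = 0.05796.
D = q·S·CD = 1168 × 15.9 × 0.05796 = 1076 N

D = 1080 N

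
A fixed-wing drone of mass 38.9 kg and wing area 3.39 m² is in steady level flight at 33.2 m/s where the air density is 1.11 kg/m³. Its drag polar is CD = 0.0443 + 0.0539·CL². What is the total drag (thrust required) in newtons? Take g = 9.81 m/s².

Weight W = mg = 38.9 × 9.81 = 381.61 N; in level flight L = W.
q = ½ρv² = ½ × 1.11 × 33.2² = 611.7 Pa.
Required CL = L/(qS) = 381.61/(611.7·3.39) = 0.184.
CD = 0.0443 + 0.0539 × 0.184² = 0.04613.
D = q·S·CD = 611.7 × 3.39 × 0.04613 = 95.65 N

D = 95.7 N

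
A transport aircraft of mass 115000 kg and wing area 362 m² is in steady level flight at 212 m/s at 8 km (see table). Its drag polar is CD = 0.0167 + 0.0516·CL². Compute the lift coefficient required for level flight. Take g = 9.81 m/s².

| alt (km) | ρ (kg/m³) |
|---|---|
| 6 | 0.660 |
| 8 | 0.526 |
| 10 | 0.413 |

CL = 0.264

At 8 km, from the table: ρ = 0.526 kg/m³.
In steady level flight, lift balances weight: W = mg = 115000 × 9.81 = 1.1282×10^6 N.
Dynamic pressure q = 0.5 × 0.526 × 212² = 11820 Pa.
Required CL = L/(qS) = 1.1282×10^6/(11820·362) = 0.2637.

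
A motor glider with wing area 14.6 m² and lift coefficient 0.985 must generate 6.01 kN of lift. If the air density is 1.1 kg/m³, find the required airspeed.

v = 27.6 m/s

L = ½ρv²S·CL ⇒ v = √(2L/(ρ·S·CL))
v = √(2 × 6010 / (1.1 × 14.6 × 0.985)) = √759.8 = 27.6 m/s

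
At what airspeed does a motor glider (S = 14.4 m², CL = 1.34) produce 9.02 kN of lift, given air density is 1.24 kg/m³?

v = 27.5 m/s

L = ½ρv²S·CL ⇒ v = √(2L/(ρ·S·CL))
v = √(2 × 9020 / (1.24 × 14.4 × 1.34)) = √754 = 27.5 m/s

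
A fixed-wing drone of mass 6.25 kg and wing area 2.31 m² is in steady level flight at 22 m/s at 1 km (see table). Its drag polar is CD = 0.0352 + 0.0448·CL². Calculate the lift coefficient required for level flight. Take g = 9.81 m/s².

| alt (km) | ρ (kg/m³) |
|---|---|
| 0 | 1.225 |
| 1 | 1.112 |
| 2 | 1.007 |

CL = 0.0986

At 1 km, from the table: ρ = 1.112 kg/m³.
Weight W = mg = 6.25 × 9.81 = 61.312 N; in level flight L = W.
q = ½ρv² = ½ × 1.112 × 22² = 269.1 Pa.
CL = W/(q·S) = 61.312 / (269.1 × 2.31) = 0.09863.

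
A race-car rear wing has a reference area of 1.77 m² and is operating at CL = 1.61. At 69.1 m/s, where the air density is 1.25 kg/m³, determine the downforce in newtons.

Dynamic pressure q = ½ρv² = ½ × 1.25 × 69.1² = 2984 Pa.
L = q·S·CL = 2984 × 1.77 × 1.61 = 8500 N ≈ 8.5 kN

L = 8500 N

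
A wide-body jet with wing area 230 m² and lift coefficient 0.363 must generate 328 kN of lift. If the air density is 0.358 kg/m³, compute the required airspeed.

v = 148 m/s

L = ½ρv²S·CL ⇒ v = √(2L/(ρ·S·CL))
v = √(2 × 3.28×10^5 / (0.358 × 230 × 0.363)) = √21950 = 148 m/s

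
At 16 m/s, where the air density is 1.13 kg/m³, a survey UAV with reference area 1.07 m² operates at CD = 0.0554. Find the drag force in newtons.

D = 8.57 N

Dynamic pressure q = ½ρv² = ½ × 1.13 × 16² = 144.6 Pa.
D = q·S·CD = 144.6 × 1.07 × 0.0554 = 8.57 N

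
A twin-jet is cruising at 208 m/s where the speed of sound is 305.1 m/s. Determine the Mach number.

M = 0.682

M = v/a = 208 / 305.1 = 0.682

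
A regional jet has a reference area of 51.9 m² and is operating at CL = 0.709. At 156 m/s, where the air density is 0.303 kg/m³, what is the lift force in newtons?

Dynamic pressure q = ½ρv² = ½ × 0.303 × 156² = 3687 Pa.
L = q·S·CL = 3687 × 51.9 × 0.709 = 1.36×10^5 N ≈ 136 kN

L = 1.36×10^5 N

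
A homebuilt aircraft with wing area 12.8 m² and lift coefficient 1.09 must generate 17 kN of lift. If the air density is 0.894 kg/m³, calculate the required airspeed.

v = 52.2 m/s

L = ½ρv²S·CL ⇒ v = √(2L/(ρ·S·CL))
v = √(2 × 17000 / (0.894 × 12.8 × 1.09)) = √2726 = 52.2 m/s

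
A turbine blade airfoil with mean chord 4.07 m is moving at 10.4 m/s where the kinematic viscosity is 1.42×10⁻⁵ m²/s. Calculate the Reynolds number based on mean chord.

Re = 2.98×10^6

Re = v·c/ν = 10.4 × 4.07 / (1.42×10⁻⁵) = 2.98×10^6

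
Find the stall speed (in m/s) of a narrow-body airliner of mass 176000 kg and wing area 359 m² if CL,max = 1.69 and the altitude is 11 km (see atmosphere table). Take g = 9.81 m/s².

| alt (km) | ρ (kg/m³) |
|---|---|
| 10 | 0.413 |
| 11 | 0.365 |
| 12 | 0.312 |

At 11 km, from the table: ρ = 0.365 kg/m³.
Weight W = mg = 176000 × 9.81 = 1.727×10^6 N.
V_stall = √(2W/(ρ·S·CL,max)) = √(2 × 1.727×10^6 / (0.365 × 359 × 1.69))
V_stall = √15590 = 125 m/s

V_stall = 125 m/s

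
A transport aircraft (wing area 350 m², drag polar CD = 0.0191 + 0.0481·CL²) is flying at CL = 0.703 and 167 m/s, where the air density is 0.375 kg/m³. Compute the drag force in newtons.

CD = 0.0191 + 0.0481 × 0.703² = 0.04287
D = ½ρv²S·CD = ½ × 0.375 × 167² × 350 × 0.04287 = 78500 N

D = 78500 N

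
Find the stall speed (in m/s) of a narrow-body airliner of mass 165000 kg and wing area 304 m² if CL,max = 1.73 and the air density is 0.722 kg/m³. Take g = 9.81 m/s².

V_stall = 92.3 m/s

Stall occurs when L = W at CL,max. W = mg = 165000 × 9.81 = 1.619×10^6 N.
V_stall = √(2W/(ρ·S·CL,max)) = √(2 × 1.619×10^6 / (0.722 × 304 × 1.73))
V_stall = √8526 = 92.3 m/s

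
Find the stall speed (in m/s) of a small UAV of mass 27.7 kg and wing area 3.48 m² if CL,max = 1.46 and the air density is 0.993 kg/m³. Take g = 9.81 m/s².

V_stall = 10.4 m/s

Stall occurs when L = W at CL,max. W = mg = 27.7 × 9.81 = 271.7 N.
V_stall = √(2W/(ρ·S·CL,max)) = √(2 × 271.7 / (0.993 × 3.48 × 1.46))
V_stall = √107.7 = 10.4 m/s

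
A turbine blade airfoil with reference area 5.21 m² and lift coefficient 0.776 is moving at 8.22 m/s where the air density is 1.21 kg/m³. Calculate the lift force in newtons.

L = ½ρv²S·CL = ½ × 1.21 × 8.22² × 5.21 × 0.776 = 165 N

L = 165 N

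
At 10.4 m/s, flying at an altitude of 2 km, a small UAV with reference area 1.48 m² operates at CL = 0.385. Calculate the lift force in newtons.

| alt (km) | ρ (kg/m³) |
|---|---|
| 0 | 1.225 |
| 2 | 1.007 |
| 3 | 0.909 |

L = 31 N

At 2 km, from the table: ρ = 1.007 kg/m³.
L = ½ρv²S·CL = ½ × 1.007 × 10.4² × 1.48 × 0.385 = 31 N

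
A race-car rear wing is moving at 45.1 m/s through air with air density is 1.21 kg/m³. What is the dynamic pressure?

q = ½ρv² = ½ × 1.21 × 45.1² = 1230 Pa

q = 1230 Pa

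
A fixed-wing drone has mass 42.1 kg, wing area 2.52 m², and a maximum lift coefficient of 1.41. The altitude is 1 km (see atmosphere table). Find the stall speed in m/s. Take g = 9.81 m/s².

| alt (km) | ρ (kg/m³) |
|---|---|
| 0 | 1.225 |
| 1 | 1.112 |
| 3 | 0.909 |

At 1 km, from the table: ρ = 1.112 kg/m³.
Weight W = mg = 42.1 × 9.81 = 413 N.
V_stall = √(2W/(ρ·S·CL,max)) = √(2 × 413 / (1.112 × 2.52 × 1.41))
V_stall = √209.1 = 14.5 m/s

V_stall = 14.5 m/s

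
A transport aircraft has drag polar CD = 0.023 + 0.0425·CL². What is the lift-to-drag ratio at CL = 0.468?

L/D = 14.5

CD = 0.023 + 0.0425 × 0.468² = 0.03231
L/D = CL/CD = 0.468 / 0.03231 = 14.5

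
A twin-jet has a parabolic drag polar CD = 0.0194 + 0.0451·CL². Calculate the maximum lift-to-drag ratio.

For CD = CD0 + K·CL², (L/D)max occurs at CL* = √(CD0/K) and equals 1/(2√(K·CD0)).
(L/D)max = 1/(2√(0.0451 × 0.0194)) = 1/(2 × 0.02958) = 16.9

(L/D)max = 16.9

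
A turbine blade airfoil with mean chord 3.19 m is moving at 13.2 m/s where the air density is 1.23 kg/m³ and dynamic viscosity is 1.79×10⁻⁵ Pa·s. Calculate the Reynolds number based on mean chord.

Re = 2.89×10^6

Re = ρ·v·c/μ = 1.23 × 13.2 × 3.19 / (1.79×10⁻⁵) = 2.89×10^6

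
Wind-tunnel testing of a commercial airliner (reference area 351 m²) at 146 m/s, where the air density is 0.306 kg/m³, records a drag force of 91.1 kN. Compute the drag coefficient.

From D = ½ρv²S·CD, rearranging gives CD = 2D/(ρv²S).
CD = 2 × 91100 / (0.306 × 146² × 351) = 0.0796

CD = 0.0796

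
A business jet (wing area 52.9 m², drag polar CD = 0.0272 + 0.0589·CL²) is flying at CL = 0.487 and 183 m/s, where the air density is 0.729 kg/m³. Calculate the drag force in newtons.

D = 26600 N

CD = 0.0272 + 0.0589 × 0.487² = 0.04117
D = ½ρv²S·CD = ½ × 0.729 × 183² × 52.9 × 0.04117 = 26600 N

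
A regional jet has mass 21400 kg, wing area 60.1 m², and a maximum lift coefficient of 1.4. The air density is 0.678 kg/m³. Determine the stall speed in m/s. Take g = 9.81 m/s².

V_stall = 85.8 m/s

Stall occurs when L = W at CL,max. W = mg = 21400 × 9.81 = 2.099×10^5 N.
V_stall = √(2W/(ρ·S·CL,max)) = √(2 × 2.099×10^5 / (0.678 × 60.1 × 1.4))
V_stall = √7360 = 85.8 m/s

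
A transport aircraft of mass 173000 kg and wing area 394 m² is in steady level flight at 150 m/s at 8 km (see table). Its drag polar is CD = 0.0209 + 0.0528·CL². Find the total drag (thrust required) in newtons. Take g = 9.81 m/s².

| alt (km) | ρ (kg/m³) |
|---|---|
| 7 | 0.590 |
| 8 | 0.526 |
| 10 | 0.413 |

At 8 km, from the table: ρ = 0.526 kg/m³.
Level flight ⇒ L = W = m·g = 173000 × 9.81 = 1.6971×10^6 N.
Dynamic pressure q = 0.5 × 0.526 × 150² = 5918 Pa.
CL = 2W/(ρv²S) = 2×1.6971×10^6/(0.526×150²×394) = 0.7279.
CD = 0.0209 + 0.0528 × 0.7279² = 0.04888.
D = q·S·CD = 5918 × 394 × 0.04888 = 1.14×10^5 N

D = 1.14×10^5 N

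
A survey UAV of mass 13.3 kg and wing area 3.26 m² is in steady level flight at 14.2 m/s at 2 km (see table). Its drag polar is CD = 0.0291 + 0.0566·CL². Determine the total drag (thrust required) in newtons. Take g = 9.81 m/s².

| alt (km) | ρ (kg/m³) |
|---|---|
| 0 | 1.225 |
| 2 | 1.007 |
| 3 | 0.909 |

At 2 km, from the table: ρ = 1.007 kg/m³.
Weight W = mg = 13.3 × 9.81 = 130.47 N; in level flight L = W.
Dynamic pressure q = 0.5 × 1.007 × 14.2² = 101.5 Pa.
Required CL = L/(qS) = 130.47/(101.5·3.26) = 0.3942.
CD = 0.0291 + 0.0566 × 0.3942² = 0.0379.
D = q·S·CD = 101.5 × 3.26 × 0.0379 = 12.54 N

D = 12.5 N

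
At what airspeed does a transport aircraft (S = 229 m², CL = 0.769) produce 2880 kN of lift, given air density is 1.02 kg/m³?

v = 179 m/s

L = ½ρv²S·CL ⇒ v = √(2L/(ρ·S·CL))
v = √(2 × 2.88×10^6 / (1.02 × 229 × 0.769)) = √32070 = 179 m/s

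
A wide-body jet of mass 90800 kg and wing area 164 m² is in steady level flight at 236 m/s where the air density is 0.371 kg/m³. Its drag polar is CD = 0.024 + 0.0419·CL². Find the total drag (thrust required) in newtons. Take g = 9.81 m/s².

D = 60300 N

Level flight ⇒ L = W = m·g = 90800 × 9.81 = 8.9075×10^5 N.
Dynamic pressure q = 0.5 × 0.371 × 236² = 10330 Pa.
CL = 2W/(ρv²S) = 2×8.9075×10^5/(0.371×236²×164) = 0.5257.
CD = 0.024 + 0.0419 × 0.5257² = 0.03558.
D = q·S·CD = 10330 × 164 × 0.03558 = 60290 N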